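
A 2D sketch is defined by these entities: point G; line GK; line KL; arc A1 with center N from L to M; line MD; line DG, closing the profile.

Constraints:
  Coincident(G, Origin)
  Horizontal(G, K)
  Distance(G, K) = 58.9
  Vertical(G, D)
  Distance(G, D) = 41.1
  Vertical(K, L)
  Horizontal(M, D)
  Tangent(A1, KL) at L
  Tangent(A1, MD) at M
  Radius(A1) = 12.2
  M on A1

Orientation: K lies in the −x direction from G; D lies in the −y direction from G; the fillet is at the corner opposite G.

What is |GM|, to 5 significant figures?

62.210

G is at the origin; GK is horizontal with |GK| = 58.9 and K on the −x side, so K = (-58.900, 0.0000). GD is vertical with |GD| = 41.1 and D on the −y side, so D = (0.0000, -41.100). The virtual corner opposite G is at (-58.900, -41.100). A1 meets KL tangentially, so NL is at right angles to KL and tangency of A1 to MD means the radius NM is perpendicular to MD, with radius 12.2, so the center N sits 12.2 in from both sides at N = (-46.700, -28.900). That places the tangent points at L = (-58.900, -28.900) on KL and M = (-46.700, -41.100) on MD. Then |GM| = |M − G| = 62.210.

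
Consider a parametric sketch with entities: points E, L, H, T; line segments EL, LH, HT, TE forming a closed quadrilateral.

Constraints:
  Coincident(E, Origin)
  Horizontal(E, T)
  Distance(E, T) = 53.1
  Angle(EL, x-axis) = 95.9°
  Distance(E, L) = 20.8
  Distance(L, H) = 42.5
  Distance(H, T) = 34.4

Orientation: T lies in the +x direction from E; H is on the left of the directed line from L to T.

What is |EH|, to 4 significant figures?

50.05

Checks: E.y = 0.00, T.y = 0.00 ✓; |LH| = 42.50 ✓; |HT| = 34.40 ✓.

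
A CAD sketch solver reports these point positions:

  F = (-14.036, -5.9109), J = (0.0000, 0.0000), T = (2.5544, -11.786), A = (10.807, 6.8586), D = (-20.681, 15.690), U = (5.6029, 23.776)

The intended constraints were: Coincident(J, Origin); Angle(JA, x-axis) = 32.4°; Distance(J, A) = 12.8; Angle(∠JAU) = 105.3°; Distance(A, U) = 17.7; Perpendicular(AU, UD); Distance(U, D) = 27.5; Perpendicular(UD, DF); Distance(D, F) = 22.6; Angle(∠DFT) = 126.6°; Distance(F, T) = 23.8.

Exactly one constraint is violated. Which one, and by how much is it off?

Distance(F, T) = 23.8 — off by 6.20.

J = (0.00, 0.00) ✓; JA at 32.40° ✓; |JA| = 12.80 ✓; ∠JAU = 105.3° ✓; |AU| = 17.70 ✓; ∠(AU, UD) = 90.00° ✓; |UD| = 27.50 ✓; ∠(UD, DF) = 90.00° ✓; |DF| = 22.60 ✓; ∠DFT = 126.6° ✓; |FT| = 17.60 ✗.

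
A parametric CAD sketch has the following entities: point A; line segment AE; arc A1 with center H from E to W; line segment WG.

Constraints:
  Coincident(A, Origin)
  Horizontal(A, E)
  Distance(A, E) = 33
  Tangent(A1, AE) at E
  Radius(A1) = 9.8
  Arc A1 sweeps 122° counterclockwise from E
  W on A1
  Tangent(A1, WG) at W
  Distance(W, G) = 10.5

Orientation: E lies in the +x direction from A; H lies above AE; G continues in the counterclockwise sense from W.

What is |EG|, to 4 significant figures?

24.06

On A1, E sits at bearing -90° from H; a 122° counterclockwise sweep puts W at bearing 32°, so W = H + 9.8·(cos 32°, sin 32°) = (41.31, 14.99). Since A1 is tangent to WG there, HW ⟂ WG, so WG runs along (−sin 32°, cos 32°); with |WG| = 10.5, G = (35.75, 23.90). Then |EG| = |G − E| = 24.06.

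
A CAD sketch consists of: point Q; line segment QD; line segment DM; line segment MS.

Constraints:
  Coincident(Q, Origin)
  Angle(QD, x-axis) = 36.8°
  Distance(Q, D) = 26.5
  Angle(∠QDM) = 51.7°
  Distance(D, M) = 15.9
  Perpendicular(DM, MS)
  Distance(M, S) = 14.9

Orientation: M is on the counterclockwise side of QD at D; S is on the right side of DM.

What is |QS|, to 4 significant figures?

35.70

Q is at the origin; QD runs at 36.8° with length 26.5, so D = 26.5·(cos 36.8°, sin 36.8°) = (21.22, 15.87). ∠QDM = 51.7°, so DM runs at 36.8° + (180° − 51.7°) = 165.1° from the x-axis; with |DM| = 15.9, M = D + 15.9·(cos 165.1°, sin 165.1°) = (5.854, 19.96). DM is perpendicular to MS; with |MS| = 14.9 on the right of DM, S = M + 14.9·(0.2571, 0.9664) = (9.685, 34.36). Then |QS| = |S − Q| = 35.70.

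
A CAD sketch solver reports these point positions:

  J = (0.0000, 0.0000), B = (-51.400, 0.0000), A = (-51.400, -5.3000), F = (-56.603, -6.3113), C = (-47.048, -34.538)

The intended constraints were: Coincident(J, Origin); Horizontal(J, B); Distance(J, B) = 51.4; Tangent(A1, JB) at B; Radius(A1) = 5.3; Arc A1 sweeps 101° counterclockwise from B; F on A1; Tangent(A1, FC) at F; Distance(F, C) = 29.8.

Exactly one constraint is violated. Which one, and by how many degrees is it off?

Tangent(A1, FC) at F — off by 7.70°.

J = (0.00, 0.00) ✓; J.y = 0.00, B.y = 0.00 ✓; |JB| = 51.40 ✓; ∠(AB, BJ) = 90.00° ✓; |AB| = 5.300 ✓; bearing(A→F) − bearing(A→B) = 101.0° ✓; |AF| = 5.300 ✓; ∠(AF, FC) = 82.30° ✗; |FC| = 29.80 ✓.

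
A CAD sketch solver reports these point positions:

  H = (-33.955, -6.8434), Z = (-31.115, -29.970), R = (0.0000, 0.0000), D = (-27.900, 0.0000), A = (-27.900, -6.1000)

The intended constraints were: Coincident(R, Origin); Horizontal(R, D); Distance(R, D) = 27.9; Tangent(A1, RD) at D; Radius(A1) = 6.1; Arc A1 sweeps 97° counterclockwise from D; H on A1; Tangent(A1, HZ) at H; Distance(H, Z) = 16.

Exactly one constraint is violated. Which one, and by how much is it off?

Distance(H, Z) = 16 — off by 7.30.

R = (0.00, 0.00) ✓; R.y = 0.00, D.y = 0.00 ✓; |RD| = 27.90 ✓; ∠(AD, DR) = 90.00° ✓; |AD| = 6.100 ✓; bearing(A→H) − bearing(A→D) = 97.00° ✓; |AH| = 6.100 ✓; ∠(AH, HZ) = 90.00° ✓; |HZ| = 23.30 ✗.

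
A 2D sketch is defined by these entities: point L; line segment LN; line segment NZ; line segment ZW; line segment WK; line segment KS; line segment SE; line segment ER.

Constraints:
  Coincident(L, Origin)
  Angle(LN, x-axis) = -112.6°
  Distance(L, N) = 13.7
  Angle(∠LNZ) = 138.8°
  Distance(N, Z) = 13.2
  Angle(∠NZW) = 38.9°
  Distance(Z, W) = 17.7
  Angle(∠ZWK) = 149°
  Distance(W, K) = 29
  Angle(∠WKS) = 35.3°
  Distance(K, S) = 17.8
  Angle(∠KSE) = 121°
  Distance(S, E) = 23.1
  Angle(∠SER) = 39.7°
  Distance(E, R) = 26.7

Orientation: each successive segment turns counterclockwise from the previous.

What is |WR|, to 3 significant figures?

20.0

∠KSE = 121.0° gives SE at -55.6° from the x-axis; with |SE| = 23.1, E = (5.34, -15.3). ∠SER = 39.7° gives ER at 84.7° from the x-axis; with |ER| = 26.7, R = (7.81, 11.3). Then |WR| = |R − W| = 20.0.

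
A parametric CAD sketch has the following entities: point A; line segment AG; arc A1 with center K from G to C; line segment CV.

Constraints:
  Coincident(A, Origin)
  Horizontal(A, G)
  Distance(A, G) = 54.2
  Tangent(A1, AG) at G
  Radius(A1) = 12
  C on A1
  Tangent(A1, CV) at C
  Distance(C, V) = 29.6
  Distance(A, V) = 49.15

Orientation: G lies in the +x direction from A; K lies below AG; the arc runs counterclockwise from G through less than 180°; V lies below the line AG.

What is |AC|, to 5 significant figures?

43.606

A is at the origin; A and G share the same y with |AG| = 54.2 and G on the +x side, so G = (54.200, 0.0000). Since A1 is tangent to AG there, KG ⟂ AG, so K = G + (0, -12) = (54.200, -12.000). Since KC ⟂ CV (tangency), |KV| = √(12.0² + 29.6²) = 31.940 regardless of where C sits on A1. So V lies on both circle(A, 49.15) and circle(K, 31.940); the below-AG intersection is V = (33.299, -36.151). C is the foot of the tangent from V: C = (42.841, -8.1316).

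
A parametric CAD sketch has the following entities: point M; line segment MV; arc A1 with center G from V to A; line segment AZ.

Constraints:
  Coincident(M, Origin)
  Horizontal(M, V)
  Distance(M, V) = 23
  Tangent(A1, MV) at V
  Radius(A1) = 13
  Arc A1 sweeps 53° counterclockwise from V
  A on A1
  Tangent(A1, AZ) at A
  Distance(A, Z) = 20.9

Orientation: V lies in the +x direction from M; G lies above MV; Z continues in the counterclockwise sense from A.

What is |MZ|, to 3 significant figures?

50.9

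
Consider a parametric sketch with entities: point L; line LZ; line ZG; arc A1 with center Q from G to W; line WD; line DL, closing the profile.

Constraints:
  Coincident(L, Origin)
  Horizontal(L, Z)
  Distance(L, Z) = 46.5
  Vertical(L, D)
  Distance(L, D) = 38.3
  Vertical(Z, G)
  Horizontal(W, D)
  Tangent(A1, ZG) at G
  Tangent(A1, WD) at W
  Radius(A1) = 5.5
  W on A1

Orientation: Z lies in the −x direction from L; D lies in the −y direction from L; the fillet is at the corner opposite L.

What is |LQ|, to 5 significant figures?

52.506

L is at the origin; L and Z share the same y with |LZ| = 46.5 and Z on the −x side, so Z = (-46.500, 0.0000). LD is vertical with |LD| = 38.3 and D on the −y side, so D = (0.0000, -38.300). The virtual corner opposite L is at (-46.500, -38.300). A1 meets ZG tangentially, so QG is at right angles to ZG and since A1 is tangent to WD there, QW ⟂ WD, with radius 5.5, so the center Q sits 5.5 in from both sides at Q = (-41.000, -32.800). Then |LQ| = |Q − L| = 52.506.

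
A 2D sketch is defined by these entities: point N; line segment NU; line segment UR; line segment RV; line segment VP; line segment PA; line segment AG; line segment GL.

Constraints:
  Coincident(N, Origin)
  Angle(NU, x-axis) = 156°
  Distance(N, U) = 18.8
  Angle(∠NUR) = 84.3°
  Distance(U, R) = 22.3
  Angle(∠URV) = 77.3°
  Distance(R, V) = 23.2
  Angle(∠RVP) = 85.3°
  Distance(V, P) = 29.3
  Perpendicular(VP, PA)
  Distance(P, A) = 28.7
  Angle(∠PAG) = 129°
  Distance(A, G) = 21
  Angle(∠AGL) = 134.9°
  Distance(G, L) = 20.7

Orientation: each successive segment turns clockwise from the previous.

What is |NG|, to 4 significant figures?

42.85

VP ⟂ PA, so PA runs at 132.9°; with |PA| = 28.7, A = (-29.99, 12.45). ∠PAG = 129.0° gives AG at 81.90° from the x-axis; with |AG| = 21.0, G = (-27.04, 33.24). Then |NG| = |G − N| = 42.85.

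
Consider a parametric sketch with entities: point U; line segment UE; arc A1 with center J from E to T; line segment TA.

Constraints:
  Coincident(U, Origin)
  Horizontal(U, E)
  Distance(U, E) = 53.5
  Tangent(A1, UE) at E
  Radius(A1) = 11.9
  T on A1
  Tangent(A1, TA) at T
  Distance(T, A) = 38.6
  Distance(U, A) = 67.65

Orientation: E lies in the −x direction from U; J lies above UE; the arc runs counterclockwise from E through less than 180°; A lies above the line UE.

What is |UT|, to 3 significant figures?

43.5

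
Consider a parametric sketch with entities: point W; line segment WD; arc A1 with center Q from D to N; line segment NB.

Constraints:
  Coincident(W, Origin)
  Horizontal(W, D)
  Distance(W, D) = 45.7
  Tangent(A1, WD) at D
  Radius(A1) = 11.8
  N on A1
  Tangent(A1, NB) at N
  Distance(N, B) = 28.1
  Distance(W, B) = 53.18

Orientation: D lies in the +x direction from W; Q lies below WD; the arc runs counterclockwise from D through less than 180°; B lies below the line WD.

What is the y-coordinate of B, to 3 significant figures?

-40.2

Checks: |QN| = 11.80 ✓; ∠(QN, NB) = 90.00° ✓; |NB| = 28.10 ✓; |WB| = 53.18 ✓.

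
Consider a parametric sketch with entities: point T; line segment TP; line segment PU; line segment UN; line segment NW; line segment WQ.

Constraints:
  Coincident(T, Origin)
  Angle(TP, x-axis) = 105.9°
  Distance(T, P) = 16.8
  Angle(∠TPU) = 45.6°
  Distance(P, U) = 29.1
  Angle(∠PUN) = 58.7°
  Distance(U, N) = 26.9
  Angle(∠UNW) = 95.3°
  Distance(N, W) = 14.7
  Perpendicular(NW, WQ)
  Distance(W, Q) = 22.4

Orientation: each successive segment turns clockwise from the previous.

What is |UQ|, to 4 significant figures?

17.74

T is at the origin; TP runs at 105.9° with length 16.8, so P = (-4.603, 16.16). ∠TPU = 45.6° gives PU at -28.50° from the x-axis; with |PU| = 29.1, U = (20.97, 2.272). ∠PUN = 58.7° gives UN at -149.8° from the x-axis; with |UN| = 26.9, N = (-2.278, -11.26). ∠UNW = 95.3° gives NW at 125.5° from the x-axis; with |NW| = 14.7, W = (-10.81, 0.7082). NW is perpendicular to WQ, so WQ runs at 35.50°; with |WQ| = 22.4, Q = (7.422, 13.72). Then |UQ| = |Q − U| = 17.74.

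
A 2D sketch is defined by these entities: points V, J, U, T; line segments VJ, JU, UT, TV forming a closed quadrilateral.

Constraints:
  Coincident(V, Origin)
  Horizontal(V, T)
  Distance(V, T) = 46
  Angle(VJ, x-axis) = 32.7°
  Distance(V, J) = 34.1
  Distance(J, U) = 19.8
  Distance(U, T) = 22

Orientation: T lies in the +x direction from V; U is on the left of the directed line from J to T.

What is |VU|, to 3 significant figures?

52.9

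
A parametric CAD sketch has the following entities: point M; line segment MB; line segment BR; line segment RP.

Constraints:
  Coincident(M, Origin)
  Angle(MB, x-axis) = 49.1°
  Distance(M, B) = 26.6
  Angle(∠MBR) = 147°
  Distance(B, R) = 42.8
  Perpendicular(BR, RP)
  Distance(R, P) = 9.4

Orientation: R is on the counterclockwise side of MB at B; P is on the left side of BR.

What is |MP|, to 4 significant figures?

65.31

M is at the origin; MB runs at 49.1° with length 26.6, so B = 26.6·(cos 49.1°, sin 49.1°) = (17.42, 20.11). ∠MBR = 147.0°, so BR runs at 49.1° + (180° − 147.0°) = 82.10° from the x-axis; with |BR| = 42.8, R = B + 42.8·(cos 82.10°, sin 82.10°) = (23.30, 62.50). BR ⟂ RP; with |RP| = 9.4 on the left of BR, P = R + 9.4·(-0.9905, 0.1374) = (13.99, 63.79). Then |MP| = |P − M| = 65.31.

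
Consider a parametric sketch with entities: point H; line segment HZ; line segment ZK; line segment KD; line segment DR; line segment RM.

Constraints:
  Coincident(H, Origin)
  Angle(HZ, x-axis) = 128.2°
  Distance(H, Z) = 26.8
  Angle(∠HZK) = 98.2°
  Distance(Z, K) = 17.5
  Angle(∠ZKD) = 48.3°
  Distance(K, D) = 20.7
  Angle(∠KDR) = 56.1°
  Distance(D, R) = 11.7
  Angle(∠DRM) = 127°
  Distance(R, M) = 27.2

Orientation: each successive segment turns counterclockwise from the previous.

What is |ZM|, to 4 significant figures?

24.70

∠KDR = 56.1° gives DR at 105.6° from the x-axis; with |DR| = 11.7, R = (-15.22, 17.08). ∠DRM = 127.0° gives RM at 158.6° from the x-axis; with |RM| = 27.2, M = (-40.55, 27.00). Then |ZM| = |M − Z| = 24.70.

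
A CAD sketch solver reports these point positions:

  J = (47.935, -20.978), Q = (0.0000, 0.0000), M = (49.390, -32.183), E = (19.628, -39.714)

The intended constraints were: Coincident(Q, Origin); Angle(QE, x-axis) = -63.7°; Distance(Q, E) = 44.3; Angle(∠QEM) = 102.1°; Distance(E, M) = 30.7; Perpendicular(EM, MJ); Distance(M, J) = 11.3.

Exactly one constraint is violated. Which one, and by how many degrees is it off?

Perpendicular(EM, MJ) — off by 6.80°.

Q = (0.00, 0.00) ✓; QE at -63.70° ✓; |QE| = 44.30 ✓; ∠QEM = 102.1° ✓; |EM| = 30.70 ✓; ∠(EM, MJ) = 83.20° ✗; |MJ| = 11.30 ✓.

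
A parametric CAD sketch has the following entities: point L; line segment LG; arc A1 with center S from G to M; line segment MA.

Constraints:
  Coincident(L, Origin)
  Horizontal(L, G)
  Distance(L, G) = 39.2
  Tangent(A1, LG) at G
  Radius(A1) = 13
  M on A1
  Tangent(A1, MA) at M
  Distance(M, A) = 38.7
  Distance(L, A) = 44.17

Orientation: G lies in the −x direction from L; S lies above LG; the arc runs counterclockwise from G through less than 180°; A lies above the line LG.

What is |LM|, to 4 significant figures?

28.42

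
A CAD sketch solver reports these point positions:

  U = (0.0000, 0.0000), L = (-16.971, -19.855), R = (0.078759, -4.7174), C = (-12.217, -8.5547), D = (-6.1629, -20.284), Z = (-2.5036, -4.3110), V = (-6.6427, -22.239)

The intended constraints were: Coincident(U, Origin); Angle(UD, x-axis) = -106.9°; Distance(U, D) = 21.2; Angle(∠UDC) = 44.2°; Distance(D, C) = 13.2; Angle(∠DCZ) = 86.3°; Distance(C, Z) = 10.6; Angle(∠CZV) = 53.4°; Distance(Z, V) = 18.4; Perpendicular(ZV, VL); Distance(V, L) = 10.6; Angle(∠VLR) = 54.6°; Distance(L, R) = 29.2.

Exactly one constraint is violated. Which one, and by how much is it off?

Distance(L, R) = 29.2 — off by 6.40.

U = (0.00, 0.00) ✓; UD at -106.9° ✓; |UD| = 21.20 ✓; ∠UDC = 44.20° ✓; |DC| = 13.20 ✓; ∠DCZ = 86.30° ✓; |CZ| = 10.60 ✓; ∠CZV = 53.40° ✓; |ZV| = 18.40 ✓; ∠(ZV, VL) = 90.00° ✓; |VL| = 10.60 ✓; ∠VLR = 54.60° ✓; |LR| = 22.80 ✗.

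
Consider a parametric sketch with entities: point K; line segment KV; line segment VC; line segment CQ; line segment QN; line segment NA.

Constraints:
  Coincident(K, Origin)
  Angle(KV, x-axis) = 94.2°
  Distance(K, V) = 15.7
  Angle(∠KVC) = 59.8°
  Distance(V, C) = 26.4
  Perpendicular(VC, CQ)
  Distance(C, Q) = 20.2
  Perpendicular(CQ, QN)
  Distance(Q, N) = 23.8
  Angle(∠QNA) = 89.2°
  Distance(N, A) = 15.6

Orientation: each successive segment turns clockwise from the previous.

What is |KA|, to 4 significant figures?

10.31

K is at the origin; KV runs at 94.2° with length 15.7, so V = (-1.150, 15.66). ∠KVC = 59.8° gives VC at -26.00° from the x-axis; with |VC| = 26.4, C = (22.58, 4.085). VC is perpendicular to CQ, so CQ runs at -116.0°; with |CQ| = 20.2, Q = (13.72, -14.07). CQ ⟂ QN, so QN runs at 154.0°; with |QN| = 23.8, N = (-7.668, -3.638). ∠QNA = 89.2° gives NA at 63.20° from the x-axis; with |NA| = 15.6, A = (-0.6344, 10.29). Then |KA| = |A − K| = 10.31.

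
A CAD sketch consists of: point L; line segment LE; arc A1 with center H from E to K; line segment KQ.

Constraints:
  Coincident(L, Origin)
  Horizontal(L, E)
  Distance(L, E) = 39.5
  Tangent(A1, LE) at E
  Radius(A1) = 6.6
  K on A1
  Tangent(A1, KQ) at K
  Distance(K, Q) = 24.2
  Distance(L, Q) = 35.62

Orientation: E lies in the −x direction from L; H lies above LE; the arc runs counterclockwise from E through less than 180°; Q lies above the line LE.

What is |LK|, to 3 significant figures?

33.7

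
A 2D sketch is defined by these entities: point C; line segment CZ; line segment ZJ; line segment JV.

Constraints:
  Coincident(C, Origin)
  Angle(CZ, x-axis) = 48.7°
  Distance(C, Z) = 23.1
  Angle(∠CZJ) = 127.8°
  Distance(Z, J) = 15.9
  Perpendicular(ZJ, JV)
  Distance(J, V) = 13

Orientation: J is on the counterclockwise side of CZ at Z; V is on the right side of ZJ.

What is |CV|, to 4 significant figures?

43.36

∠CZJ = 127.8°, so ZJ runs at 48.7° + (180° − 127.8°) = 100.9° from the x-axis; with |ZJ| = 15.9, J = Z + 15.9·(cos 100.9°, sin 100.9°) = (12.24, 32.97). ZJ is perpendicular to JV; with |JV| = 13.0 on the right of ZJ, V = J + 13.0·(0.9820, 0.1891) = (25.00, 35.43). Then |CV| = |V − C| = 43.36.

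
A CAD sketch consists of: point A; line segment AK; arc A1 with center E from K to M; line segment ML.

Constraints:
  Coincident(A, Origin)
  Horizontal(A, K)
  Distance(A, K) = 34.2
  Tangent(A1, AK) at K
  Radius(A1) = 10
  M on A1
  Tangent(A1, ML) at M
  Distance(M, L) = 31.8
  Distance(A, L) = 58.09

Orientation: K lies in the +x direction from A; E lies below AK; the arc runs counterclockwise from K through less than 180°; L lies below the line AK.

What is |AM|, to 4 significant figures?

29.01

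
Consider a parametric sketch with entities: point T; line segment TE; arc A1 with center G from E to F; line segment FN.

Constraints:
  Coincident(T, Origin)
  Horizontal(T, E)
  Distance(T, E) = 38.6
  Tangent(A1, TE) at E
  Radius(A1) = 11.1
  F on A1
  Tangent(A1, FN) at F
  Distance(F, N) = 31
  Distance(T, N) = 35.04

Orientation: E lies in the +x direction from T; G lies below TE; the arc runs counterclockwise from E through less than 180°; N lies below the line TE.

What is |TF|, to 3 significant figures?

29.5

T is at the origin; TE is horizontal with |TE| = 38.6 and E on the +x side, so E = (38.6, 0.00). The tangent condition forces GE to be normal to TE, so G = E + (0, -11.1) = (38.6, -11.1). Since GF ⟂ FN (tangency), |GN| = √(11.1² + 31.0²) = 32.9 regardless of where F sits on A1. So N lies on both circle(T, 35.04) and circle(G, 32.9); the below-TE intersection is N = (13.5, -32.4). F is the foot of the tangent from N: F = (29.0, -5.53).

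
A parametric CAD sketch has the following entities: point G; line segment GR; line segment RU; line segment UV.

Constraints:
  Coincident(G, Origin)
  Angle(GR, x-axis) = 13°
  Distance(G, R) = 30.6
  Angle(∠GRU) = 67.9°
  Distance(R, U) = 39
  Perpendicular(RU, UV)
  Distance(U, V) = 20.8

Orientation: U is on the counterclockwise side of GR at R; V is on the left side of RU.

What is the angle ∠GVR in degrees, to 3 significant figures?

43.4°

∠GRU = 67.9°, so RU runs at 13.0° + (180° − 67.9°) = 125° from the x-axis; with |RU| = 39.0, U = R + 39.0·(cos 125°, sin 125°) = (7.39, 38.8). RU ⟂ UV; with |UV| = 20.8 on the left of RU, V = U + 20.8·(-0.818, -0.575) = (-9.63, 26.8). Then cos ∠GVR = VG·VR / (|VG||VR|), giving 43.4°.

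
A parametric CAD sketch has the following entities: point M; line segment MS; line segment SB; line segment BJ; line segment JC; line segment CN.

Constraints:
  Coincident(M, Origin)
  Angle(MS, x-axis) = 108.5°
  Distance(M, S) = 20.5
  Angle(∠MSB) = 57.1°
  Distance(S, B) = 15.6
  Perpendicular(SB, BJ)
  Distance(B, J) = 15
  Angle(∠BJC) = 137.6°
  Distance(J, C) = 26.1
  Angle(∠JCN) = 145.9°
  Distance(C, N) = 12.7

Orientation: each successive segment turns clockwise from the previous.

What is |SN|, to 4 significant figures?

39.91

M is at the origin; MS runs at 108.5° with length 20.5, so S = (-6.505, 19.44). ∠MSB = 57.1° gives SB at -14.40° from the x-axis; with |SB| = 15.6, B = (8.605, 15.56). SB ⟂ BJ, so BJ runs at -104.4°; with |BJ| = 15.0, J = (4.875, 1.032). ∠BJC = 137.6° gives JC at -146.8° from the x-axis; with |JC| = 26.1, C = (-16.96, -13.26). ∠JCN = 145.9° gives CN at 179.1° from the x-axis; with |CN| = 12.7, N = (-29.66, -13.06). Then |SN| = |N − S| = 39.91.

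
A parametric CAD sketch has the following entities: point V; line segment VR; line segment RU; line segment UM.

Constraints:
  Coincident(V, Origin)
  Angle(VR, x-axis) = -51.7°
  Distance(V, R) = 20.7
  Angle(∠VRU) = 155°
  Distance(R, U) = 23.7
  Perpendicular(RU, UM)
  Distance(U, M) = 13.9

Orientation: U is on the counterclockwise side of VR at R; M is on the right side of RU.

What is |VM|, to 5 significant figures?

48.123

V is at the origin; VR runs at -51.7° with length 20.7, so R = 20.7·(cos -51.7°, sin -51.7°) = (12.829, -16.245). ∠VRU = 155.0°, so RU runs at -51.7° + (180° − 155.0°) = -26.700° from the x-axis; with |RU| = 23.7, U = R + 23.7·(cos -26.700°, sin -26.700°) = (34.002, -26.894). RU is perpendicular to UM; with |UM| = 13.9 on the right of RU, M = U + 13.9·(-0.44932, -0.89337) = (27.757, -39.312). Then |VM| = |M − V| = 48.123.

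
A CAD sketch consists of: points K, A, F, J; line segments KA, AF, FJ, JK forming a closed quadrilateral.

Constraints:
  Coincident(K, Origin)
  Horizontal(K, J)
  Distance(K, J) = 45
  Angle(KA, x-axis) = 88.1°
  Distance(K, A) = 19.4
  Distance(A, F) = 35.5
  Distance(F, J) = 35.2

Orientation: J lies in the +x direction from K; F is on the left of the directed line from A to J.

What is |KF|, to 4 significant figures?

47.06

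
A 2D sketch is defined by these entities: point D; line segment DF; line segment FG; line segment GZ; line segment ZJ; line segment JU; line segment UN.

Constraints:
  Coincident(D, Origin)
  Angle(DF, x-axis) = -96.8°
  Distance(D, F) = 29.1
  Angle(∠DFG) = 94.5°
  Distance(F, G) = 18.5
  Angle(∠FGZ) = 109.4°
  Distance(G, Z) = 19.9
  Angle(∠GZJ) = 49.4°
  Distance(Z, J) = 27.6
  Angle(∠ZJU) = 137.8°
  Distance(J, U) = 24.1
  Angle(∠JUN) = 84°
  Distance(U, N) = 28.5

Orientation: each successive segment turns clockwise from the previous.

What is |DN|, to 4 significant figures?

54.69

∠ZJU = 137.8° gives JU at -65.70° from the x-axis; with |JU| = 24.1, U = (7.446, -42.10). ∠JUN = 84.0° gives UN at -161.7° from the x-axis; with |UN| = 28.5, N = (-19.61, -51.05). Then |DN| = |N − D| = 54.69.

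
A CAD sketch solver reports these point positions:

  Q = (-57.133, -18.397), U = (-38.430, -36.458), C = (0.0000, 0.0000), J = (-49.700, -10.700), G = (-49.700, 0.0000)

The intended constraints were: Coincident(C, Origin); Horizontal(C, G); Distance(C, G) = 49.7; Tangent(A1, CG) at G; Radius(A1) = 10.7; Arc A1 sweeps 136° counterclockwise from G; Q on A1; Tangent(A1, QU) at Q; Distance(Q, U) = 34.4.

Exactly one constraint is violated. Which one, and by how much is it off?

Distance(Q, U) = 34.4 — off by 8.40.

C = (0.00, 0.00) ✓; C.y = 0.00, G.y = 0.00 ✓; |CG| = 49.70 ✓; ∠(JG, GC) = 90.00° ✓; |JG| = 10.70 ✓; bearing(J→Q) − bearing(J→G) = 136.0° ✓; |JQ| = 10.70 ✓; ∠(JQ, QU) = 90.00° ✓; |QU| = 26.00 ✗.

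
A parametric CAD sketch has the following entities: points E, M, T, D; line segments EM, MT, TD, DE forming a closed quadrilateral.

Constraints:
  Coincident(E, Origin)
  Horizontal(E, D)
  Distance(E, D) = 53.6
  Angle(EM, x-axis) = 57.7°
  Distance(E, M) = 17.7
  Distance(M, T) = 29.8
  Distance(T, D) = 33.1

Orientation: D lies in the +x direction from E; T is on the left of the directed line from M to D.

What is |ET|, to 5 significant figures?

45.841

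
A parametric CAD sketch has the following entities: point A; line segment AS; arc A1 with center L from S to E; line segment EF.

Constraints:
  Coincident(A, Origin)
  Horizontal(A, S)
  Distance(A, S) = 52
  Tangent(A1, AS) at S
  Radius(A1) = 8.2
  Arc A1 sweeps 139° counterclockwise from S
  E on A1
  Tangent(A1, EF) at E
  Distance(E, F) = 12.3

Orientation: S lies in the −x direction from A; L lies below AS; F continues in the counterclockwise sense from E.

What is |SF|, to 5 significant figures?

22.795

A is at the origin; AS is horizontal with |AS| = 52.0 and S on the −x side, so S = (-52.000, 0.0000). A1 meets AS tangentially, so LS is at right angles to AS, so L = S + (0, -8.2) = (-52.000, -8.2000). On A1, S sits at bearing 90° from L; a 139° counterclockwise sweep puts E at bearing 229°, so E = L + 8.2·(cos 229°, sin 229°) = (-57.380, -14.389). A1 meets EF tangentially, so LE is at right angles to EF, so EF runs along (−sin 229°, cos 229°); with |EF| = 12.3, F = (-48.097, -22.458). Then |SF| = |F − S| = 22.795.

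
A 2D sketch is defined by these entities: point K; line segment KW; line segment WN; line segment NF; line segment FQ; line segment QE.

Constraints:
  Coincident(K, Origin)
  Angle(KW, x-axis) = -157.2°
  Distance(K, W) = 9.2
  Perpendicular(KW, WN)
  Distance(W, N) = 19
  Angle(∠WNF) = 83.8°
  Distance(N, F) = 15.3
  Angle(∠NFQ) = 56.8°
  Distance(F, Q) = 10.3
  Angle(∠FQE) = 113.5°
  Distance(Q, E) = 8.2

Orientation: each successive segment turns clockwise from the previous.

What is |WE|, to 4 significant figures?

11.66

K is at the origin; KW runs at -157.2° with length 9.2, so W = (-8.481, -3.565). KW ⟂ WN, so WN runs at 112.8°; with |WN| = 19.0, N = (-15.84, 13.95). ∠WNF = 83.8° gives NF at 16.60° from the x-axis; with |NF| = 15.3, F = (-1.182, 18.32). ∠NFQ = 56.8° gives FQ at -106.6° from the x-axis; with |FQ| = 10.3, Q = (-4.124, 8.451). ∠FQE = 113.5° gives QE at -173.1° from the x-axis; with |QE| = 8.2, E = (-12.26, 7.465). Then |WE| = |E − W| = 11.66.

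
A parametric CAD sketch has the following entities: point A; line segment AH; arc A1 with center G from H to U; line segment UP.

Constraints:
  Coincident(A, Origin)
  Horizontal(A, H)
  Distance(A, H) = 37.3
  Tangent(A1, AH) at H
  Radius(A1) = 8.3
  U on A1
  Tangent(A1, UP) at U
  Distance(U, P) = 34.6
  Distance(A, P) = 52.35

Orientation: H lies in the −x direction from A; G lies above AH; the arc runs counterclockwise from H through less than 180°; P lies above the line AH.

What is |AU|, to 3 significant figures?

30.2

A is at the origin; AH is horizontal with |AH| = 37.3 and H on the −x side, so H = (-37.3, 0.00). The tangent condition forces GH to be normal to AH, so G = H + (0, 8.3) = (-37.3, 8.30). Since GU ⟂ UP (tangency), |GP| = √(8.3² + 34.6²) = 35.6 regardless of where U sits on A1. So P lies on both circle(A, 52.35) and circle(G, 35.6); the above-AH intersection is P = (-29.8, 43.1). U is the foot of the tangent from P: U = (-29.0, 8.48).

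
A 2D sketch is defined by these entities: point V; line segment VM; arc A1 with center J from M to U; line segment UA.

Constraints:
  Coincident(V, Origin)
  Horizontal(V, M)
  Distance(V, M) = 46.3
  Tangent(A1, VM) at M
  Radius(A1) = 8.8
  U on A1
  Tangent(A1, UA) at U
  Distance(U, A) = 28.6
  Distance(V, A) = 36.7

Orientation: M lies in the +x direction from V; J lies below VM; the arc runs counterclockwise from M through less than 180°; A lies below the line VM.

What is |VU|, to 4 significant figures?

39.09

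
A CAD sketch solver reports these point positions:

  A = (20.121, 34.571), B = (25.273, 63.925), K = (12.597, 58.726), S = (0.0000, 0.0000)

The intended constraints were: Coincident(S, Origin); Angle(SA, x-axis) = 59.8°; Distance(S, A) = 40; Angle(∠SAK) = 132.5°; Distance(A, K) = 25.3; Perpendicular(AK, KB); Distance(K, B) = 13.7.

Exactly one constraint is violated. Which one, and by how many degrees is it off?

Perpendicular(AK, KB) — off by 5.00°.

S = (0.00, 0.00) ✓; SA at 59.80° ✓; |SA| = 40.00 ✓; ∠SAK = 132.5° ✓; |AK| = 25.30 ✓; ∠(AK, KB) = 85.00° ✗; |KB| = 13.70 ✓.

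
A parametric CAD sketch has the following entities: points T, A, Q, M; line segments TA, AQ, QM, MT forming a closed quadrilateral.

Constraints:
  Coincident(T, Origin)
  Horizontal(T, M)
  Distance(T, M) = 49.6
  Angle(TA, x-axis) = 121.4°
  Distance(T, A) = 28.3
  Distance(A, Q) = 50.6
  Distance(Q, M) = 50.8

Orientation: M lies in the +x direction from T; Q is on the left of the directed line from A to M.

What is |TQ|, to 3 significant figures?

56.0

T is at the origin; T and M share the same y with |TM| = 49.6 and M in +x, so M = (49.6, 0). TA runs at 121.4° with |TA| = 28.3, so A = (-14.7, 24.2). Q is determined by |AQ| = 50.6 and |QM| = 50.8 together: it lies at the intersection of circle(A, 50.6) and circle(M, 50.8). With |AM| = 68.7, the foot of the radical line on AM is 34.2 from A and the perpendicular offset is √(50.6² − 34.2²) = 37.3. Taking the left-of-AM solution: Q = (30.4, 47.0).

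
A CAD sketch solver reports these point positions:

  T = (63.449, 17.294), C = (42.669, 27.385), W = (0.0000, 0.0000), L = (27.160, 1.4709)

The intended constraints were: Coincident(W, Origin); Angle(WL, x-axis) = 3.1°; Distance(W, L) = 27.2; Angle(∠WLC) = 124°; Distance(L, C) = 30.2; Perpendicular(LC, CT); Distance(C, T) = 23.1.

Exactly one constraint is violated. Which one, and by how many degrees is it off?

Perpendicular(LC, CT) — off by 5.00°.

W = (0.00, 0.00) ✓; WL at 3.100° ✓; |WL| = 27.20 ✓; ∠WLC = 124.0° ✓; |LC| = 30.20 ✓; ∠(LC, CT) = 85.00° ✗; |CT| = 23.10 ✓.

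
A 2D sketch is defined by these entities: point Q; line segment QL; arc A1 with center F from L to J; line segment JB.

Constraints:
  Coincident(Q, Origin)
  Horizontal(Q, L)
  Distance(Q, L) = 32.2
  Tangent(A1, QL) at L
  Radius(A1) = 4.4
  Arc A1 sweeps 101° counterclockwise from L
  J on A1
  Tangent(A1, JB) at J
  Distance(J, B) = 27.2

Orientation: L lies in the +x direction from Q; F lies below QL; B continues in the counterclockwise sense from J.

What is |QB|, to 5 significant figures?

45.976

On A1, L sits at bearing 90° from F; a 101° counterclockwise sweep puts J at bearing 191°, so J = F + 4.4·(cos 191°, sin 191°) = (27.881, -5.2396). Tangency of A1 to JB means the radius FJ is perpendicular to JB, so JB runs along (−sin 191°, cos 191°); with |JB| = 27.2, B = (33.071, -31.940). Then |QB| = |B − Q| = 45.976.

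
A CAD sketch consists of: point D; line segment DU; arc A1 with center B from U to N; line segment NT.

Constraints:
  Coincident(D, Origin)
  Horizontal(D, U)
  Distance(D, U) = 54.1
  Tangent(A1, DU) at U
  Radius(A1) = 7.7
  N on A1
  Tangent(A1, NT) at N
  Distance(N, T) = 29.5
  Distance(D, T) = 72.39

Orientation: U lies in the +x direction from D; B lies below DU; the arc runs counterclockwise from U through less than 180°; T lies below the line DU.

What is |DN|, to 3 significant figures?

48.8

Checks: ∠(BU, UD) = 90.00° ✓; |BN| = 7.700 ✓; ∠(BN, NT) = 90.00° ✓; |NT| = 29.50 ✓; |DT| = 72.39 ✓.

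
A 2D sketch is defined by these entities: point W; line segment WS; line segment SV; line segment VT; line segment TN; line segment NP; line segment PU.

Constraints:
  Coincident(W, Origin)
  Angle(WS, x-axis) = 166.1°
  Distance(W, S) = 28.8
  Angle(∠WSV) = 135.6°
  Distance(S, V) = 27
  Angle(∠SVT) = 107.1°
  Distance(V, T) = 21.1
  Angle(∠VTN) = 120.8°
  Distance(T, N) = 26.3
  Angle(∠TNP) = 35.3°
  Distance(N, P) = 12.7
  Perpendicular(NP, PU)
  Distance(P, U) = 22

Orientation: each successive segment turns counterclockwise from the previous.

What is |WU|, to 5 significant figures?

60.255

∠TNP = 35.3° gives NP at 127.30° from the x-axis; with |NP| = 12.7, P = (-28.930, -25.073). The perpendicularity gives PU at right angles to NP, so PU runs at -142.70°; with |PU| = 22.0, U = (-46.431, -38.405). Then |WU| = |U − W| = 60.255.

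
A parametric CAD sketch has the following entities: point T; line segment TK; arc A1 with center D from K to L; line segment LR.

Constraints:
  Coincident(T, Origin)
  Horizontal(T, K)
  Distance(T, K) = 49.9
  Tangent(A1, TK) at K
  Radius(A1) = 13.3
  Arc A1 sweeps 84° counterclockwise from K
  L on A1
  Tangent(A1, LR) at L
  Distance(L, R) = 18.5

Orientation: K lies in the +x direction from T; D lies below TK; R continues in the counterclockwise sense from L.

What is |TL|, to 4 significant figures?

38.56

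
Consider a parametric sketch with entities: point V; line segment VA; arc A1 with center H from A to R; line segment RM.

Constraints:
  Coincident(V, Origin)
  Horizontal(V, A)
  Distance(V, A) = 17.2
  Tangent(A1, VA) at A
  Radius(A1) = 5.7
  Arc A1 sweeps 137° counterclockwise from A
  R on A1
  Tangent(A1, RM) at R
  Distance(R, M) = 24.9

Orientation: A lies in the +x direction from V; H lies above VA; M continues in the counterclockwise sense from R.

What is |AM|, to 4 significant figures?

30.43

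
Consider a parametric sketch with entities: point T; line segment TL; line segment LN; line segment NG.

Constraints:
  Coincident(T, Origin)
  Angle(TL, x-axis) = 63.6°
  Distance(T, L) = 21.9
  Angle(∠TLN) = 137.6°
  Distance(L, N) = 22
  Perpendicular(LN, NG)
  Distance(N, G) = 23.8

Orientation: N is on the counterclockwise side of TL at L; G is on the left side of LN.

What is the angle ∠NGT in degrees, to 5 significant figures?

76.687°

∠TLN = 137.6°, so LN runs at 63.6° + (180° − 137.6°) = 106.00° from the x-axis; with |LN| = 22.0, N = L + 22.0·(cos 106.00°, sin 106.00°) = (3.6735, 40.764). LN is perpendicular to NG; with |NG| = 23.8 on the left of LN, G = N + 23.8·(-0.96126, -0.27564) = (-19.205, 34.204). Then cos ∠NGT = GN·GT / (|GN||GT|), giving 76.687°.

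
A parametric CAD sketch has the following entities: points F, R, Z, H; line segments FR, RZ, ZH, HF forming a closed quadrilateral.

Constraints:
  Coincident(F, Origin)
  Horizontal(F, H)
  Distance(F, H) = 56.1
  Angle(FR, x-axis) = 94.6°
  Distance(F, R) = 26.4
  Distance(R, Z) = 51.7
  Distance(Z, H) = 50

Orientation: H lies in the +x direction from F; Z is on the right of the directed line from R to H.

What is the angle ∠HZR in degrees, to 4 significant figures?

77.82°

Checks: |RZ| = 51.70 ✓; |ZH| = 50.00 ✓.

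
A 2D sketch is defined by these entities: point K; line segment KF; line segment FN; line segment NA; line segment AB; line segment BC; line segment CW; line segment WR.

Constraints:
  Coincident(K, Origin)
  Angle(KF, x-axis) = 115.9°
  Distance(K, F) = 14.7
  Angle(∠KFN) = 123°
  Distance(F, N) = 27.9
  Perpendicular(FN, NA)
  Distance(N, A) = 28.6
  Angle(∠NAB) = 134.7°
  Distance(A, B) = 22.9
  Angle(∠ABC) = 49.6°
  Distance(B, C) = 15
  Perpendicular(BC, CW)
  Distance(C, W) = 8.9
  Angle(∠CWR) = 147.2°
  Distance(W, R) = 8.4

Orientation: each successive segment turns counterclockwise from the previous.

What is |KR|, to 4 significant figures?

40.49

The perpendicularity gives CW at right angles to BC, so CW runs at 168.6°; with |CW| = 8.9, W = (-29.24, -13.24). ∠CWR = 147.2° gives WR at -158.6° from the x-axis; with |WR| = 8.4, R = (-37.06, -16.31). Then |KR| = |R − K| = 40.49.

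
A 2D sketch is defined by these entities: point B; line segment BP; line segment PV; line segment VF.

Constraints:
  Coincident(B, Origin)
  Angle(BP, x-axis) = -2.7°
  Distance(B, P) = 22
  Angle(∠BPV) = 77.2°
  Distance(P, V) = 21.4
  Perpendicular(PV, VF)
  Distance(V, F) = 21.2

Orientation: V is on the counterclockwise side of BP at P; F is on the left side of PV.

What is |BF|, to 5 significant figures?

16.528

B is at the origin; BP runs at -2.7° with length 22.0, so P = 22.0·(cos -2.7°, sin -2.7°) = (21.976, -1.0363). ∠BPV = 77.2°, so PV runs at -2.7° + (180° − 77.2°) = 100.10° from the x-axis; with |PV| = 21.4, V = P + 21.4·(cos 100.10°, sin 100.10°) = (18.223, 20.032). PV ⟂ VF; with |VF| = 21.2 on the left of PV, F = V + 21.2·(-0.98450, -0.17537) = (-2.6487, 16.314). Then |BF| = |F − B| = 16.528.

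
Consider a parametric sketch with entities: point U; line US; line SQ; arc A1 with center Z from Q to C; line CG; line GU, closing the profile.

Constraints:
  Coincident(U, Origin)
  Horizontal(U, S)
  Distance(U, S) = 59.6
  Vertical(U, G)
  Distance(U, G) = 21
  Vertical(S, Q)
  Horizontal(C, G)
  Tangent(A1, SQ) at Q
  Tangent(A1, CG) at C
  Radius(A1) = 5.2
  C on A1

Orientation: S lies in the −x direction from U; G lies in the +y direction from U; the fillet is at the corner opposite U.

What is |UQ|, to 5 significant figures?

61.659

U is at the origin; U and S share the same y with |US| = 59.6 and S on the −x side, so S = (-59.600, 0.0000). UG is vertical with |UG| = 21.0 and G on the +y side, so G = (0.0000, 21.000). The virtual corner opposite U is at (-59.600, 21.000). A1 meets SQ tangentially, so ZQ is at right angles to SQ and A1 meets CG tangentially, so ZC is at right angles to CG, with radius 5.2, so the center Z sits 5.2 in from both sides at Z = (-54.400, 15.800). That places the tangent points at Q = (-59.600, 15.800) on SQ and C = (-54.400, 21.000) on CG. Then |UQ| = |Q − U| = 61.659.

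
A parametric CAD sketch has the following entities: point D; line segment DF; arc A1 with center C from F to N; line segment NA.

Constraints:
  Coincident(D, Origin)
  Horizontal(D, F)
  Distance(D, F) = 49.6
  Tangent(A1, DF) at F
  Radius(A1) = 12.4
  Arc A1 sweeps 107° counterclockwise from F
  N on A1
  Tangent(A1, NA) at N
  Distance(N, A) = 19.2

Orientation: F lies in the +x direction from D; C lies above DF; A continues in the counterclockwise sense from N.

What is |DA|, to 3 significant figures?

65.6

D is at the origin; D and F share the same y with |DF| = 49.6 and F on the +x side, so F = (49.6, 0.00). Since A1 is tangent to DF there, CF ⟂ DF, so C = F + (0, 12.4) = (49.6, 12.4). On A1, F sits at bearing -90° from C; a 107° counterclockwise sweep puts N at bearing 17°, so N = C + 12.4·(cos 17°, sin 17°) = (61.5, 16.0). Since A1 is tangent to NA there, CN ⟂ NA, so NA runs along (−sin 17°, cos 17°); with |NA| = 19.2, A = (55.8, 34.4). Then |DA| = |A − D| = 65.6.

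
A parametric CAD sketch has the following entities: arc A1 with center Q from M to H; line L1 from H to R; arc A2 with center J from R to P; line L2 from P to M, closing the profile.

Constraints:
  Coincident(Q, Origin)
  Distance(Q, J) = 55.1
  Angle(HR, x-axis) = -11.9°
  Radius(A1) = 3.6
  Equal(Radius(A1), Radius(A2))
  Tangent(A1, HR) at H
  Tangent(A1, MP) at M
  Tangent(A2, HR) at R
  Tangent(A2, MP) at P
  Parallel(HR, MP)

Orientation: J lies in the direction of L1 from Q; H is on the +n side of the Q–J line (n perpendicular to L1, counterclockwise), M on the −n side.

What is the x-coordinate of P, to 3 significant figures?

53.2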